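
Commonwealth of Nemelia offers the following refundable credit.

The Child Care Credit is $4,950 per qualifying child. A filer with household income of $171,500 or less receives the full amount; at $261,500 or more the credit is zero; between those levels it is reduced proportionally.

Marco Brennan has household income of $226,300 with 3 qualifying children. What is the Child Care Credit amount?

$5,808

Child Care Credit: base = 3 × $4,950 = $14,850. $226,300 is $54,800 into a $90,000 phase-out range, leaving 35,200/90,000 of the credit: $14,850 × 35,200/90,000 = $5,808.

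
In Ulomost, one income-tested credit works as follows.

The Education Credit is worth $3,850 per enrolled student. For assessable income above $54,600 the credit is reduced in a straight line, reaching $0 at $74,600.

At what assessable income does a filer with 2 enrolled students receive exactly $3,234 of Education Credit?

$66,200

Full credit = 2 × $3,850 = $7,700.
$3,234 is 3,234/7,700 of the full $7,700, so 4,466/7,700 of the $20,000 range has been used: income = $54,600 + $20,000 × 4,466/7,700 = $66,200.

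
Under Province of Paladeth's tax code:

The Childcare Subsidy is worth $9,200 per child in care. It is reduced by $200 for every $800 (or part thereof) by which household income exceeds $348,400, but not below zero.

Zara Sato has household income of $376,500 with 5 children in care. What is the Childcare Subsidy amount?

Childcare Subsidy: base = 5 × $9,200 = $46,000. income exceeds $348,400 by $28,100, which is 36 full-or-partial $800 increments; reduction = 36 × $200 = $7,200, leaving $38,800.

$38,800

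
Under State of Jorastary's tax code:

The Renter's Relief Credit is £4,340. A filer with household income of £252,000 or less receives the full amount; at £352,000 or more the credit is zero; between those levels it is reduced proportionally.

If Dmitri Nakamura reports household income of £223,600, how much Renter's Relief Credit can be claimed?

Renter's Relief Credit: £223,600 is at or below the £252,000 threshold, so the full £4,340 applies.

£4,340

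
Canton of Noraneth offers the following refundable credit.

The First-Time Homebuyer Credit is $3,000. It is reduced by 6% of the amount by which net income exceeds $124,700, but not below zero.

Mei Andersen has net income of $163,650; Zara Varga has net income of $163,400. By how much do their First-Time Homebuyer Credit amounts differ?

$15

Mei ($163,650): First-Time Homebuyer Credit: 6% of the $38,950 excess over $124,700 is $2,337; credit = $3,000 − $2,337 = $663.
Zara ($163,400): First-Time Homebuyer Credit: 6% of the $38,700 excess over $124,700 is $2,322; credit = $3,000 − $2,322 = $678.
Difference: |$663 − $678| = $15.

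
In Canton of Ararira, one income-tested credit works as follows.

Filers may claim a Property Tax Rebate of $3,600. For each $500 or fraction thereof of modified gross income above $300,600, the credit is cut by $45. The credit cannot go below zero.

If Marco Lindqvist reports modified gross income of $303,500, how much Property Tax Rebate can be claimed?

Property Tax Rebate: income exceeds $300,600 by $2,900, which is 6 full-or-partial $500 increments; reduction = 6 × $45 = $270, leaving $3,330.

$3,330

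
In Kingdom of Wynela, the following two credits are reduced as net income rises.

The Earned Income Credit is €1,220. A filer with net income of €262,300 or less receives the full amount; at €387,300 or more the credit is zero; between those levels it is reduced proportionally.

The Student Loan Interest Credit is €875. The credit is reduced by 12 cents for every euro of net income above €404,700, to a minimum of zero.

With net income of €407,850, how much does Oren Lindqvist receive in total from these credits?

Earned Income Credit: €407,850 is at or above €387,300, so the credit is €0.
Student Loan Interest Credit: 12% of the €3,150 excess over €404,700 is €378; credit = €875 − €378 = €497.
Total: €0 + €497 = €497.

€497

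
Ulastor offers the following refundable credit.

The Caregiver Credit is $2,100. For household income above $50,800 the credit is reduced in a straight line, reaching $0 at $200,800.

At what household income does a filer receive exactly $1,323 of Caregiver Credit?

$1,323 is 1,323/2,100 of the full $2,100, so 777/2,100 of the $150,000 range has been used: income = $50,800 + $150,000 × 777/2,100 = $106,300.

$106,300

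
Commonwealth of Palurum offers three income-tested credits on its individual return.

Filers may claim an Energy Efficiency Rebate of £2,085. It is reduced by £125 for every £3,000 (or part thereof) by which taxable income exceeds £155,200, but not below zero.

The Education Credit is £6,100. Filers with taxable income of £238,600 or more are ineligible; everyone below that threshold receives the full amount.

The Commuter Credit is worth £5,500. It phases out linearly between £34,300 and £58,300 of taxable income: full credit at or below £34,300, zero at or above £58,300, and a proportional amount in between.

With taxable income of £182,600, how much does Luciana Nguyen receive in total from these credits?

Energy Efficiency Rebate: income exceeds £155,200 by £27,400, which is 10 full-or-partial £3,000 increments; reduction = 10 × £125 = £1,250, leaving £835.
Education Credit: £182,600 is below the £238,600 cutoff, so the full £6,100 applies.
Commuter Credit: £182,600 is at or above £58,300, so the credit is £0.
Total: £835 + £6,100 + £0 = £6,935.

£6,935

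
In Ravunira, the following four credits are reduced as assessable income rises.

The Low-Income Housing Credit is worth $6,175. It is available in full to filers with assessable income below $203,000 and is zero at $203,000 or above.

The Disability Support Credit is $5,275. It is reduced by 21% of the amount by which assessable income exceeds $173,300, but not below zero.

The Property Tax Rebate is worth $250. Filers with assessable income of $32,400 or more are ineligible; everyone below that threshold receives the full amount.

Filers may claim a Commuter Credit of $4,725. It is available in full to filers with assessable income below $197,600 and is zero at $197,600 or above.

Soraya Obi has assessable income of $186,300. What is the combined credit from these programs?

Low-Income Housing Credit: $186,300 is below the $203,000 cutoff, so the full $6,175 applies.
Disability Support Credit: 21% of the $13,000 excess over $173,300 is $2,730; credit = $5,275 − $2,730 = $2,545.
Property Tax Rebate: $186,300 meets or exceeds the $32,400 cutoff, so the credit is $0.
Commuter Credit: $186,300 is below the $197,600 cutoff, so the full $4,725 applies.
Total: $6,175 + $2,545 + $0 + $4,725 = $13,445.

$13,445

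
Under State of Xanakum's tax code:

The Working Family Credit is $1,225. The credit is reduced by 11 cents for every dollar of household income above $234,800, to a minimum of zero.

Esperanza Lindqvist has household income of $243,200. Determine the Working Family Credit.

Working Family Credit: 11% of the $8,400 excess over $234,800 is $924; credit = $1,225 − $924 = $301.

$301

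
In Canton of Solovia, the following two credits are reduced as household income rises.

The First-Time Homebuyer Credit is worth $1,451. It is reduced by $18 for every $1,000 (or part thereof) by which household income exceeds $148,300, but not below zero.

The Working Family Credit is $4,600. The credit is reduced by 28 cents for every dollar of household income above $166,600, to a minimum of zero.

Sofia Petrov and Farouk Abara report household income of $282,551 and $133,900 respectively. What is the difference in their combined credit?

$6,051

Sofia ($282,551): First-Time Homebuyer Credit: income exceeds $148,300 by $134,251 → 135 increments × $18 = $2,430 ≥ base, so the credit is $0. Working Family Credit: 28% of the $115,951 excess over $166,600 is $32,466.28 ≥ base, so the credit is $0. total $0 + $0 = $0
Farouk ($133,900): First-Time Homebuyer Credit: $133,900 is at or below the $148,300 threshold, so the full $1,451 applies. Working Family Credit: $133,900 is at or below the $166,600 threshold, so the full $4,600 applies. total $1,451 + $4,600 = $6,051
Difference: |$0 − $6,051| = $6,051.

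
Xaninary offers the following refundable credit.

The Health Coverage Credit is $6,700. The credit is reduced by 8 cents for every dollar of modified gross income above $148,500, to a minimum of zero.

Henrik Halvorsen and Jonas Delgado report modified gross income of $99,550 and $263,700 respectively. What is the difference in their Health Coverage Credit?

Henrik ($99,550): Health Coverage Credit: $99,550 is at or below the $148,500 threshold, so the full $6,700 applies.
Jonas ($263,700): Health Coverage Credit: 8% of the $115,200 excess over $148,500 is $9,216 ≥ base, so the credit is $0.
Difference: |$6,700 − $0| = $6,700.

$6,700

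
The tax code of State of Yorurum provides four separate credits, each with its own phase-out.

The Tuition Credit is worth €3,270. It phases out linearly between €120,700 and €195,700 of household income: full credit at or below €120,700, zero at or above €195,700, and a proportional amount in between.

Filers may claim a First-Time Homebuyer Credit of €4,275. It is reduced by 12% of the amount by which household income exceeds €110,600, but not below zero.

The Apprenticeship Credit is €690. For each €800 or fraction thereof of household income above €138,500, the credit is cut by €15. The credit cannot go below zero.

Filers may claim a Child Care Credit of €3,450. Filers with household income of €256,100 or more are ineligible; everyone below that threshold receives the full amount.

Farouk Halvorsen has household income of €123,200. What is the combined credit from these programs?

€10,064

Tuition Credit: €123,200 is €2,500 into a €75,000 phase-out range, leaving 72,500/75,000 of the credit: €3,270 × 72,500/75,000 = €3,161.
First-Time Homebuyer Credit: 12% of the €12,600 excess over €110,600 is €1,512; credit = €4,275 − €1,512 = €2,763.
Apprenticeship Credit: €123,200 is at or below the €138,500 threshold, so the full €690 applies.
Child Care Credit: €123,200 is below the €256,100 cutoff, so the full €3,450 applies.
Total: €3,161 + €2,763 + €690 + €3,450 = €10,064.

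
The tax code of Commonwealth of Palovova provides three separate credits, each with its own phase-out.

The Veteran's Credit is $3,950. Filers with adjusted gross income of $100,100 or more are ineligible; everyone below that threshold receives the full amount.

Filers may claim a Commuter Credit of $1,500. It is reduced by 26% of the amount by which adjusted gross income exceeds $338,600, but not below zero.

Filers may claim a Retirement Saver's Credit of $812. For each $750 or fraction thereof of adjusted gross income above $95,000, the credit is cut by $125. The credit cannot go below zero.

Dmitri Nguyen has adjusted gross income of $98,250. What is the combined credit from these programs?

Veteran's Credit: $98,250 is below the $100,100 cutoff, so the full $3,950 applies.
Commuter Credit: $98,250 is at or below the $338,600 threshold, so the full $1,500 applies.
Retirement Saver's Credit: income exceeds $95,000 by $3,250, which is 5 full-or-partial $750 increments; reduction = 5 × $125 = $625, leaving $187.
Total: $3,950 + $1,500 + $187 = $5,637.

$5,637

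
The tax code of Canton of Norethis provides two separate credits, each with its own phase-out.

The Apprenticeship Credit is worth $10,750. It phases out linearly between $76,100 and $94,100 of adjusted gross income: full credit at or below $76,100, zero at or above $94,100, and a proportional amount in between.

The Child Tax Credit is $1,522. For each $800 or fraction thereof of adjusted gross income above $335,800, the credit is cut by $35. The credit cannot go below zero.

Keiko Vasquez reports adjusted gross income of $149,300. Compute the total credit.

$1,522

Apprenticeship Credit: $149,300 is at or above $94,100, so the credit is $0.
Child Tax Credit: $149,300 is at or below the $335,800 threshold, so the full $1,522 applies.
Total: $0 + $1,522 = $1,522.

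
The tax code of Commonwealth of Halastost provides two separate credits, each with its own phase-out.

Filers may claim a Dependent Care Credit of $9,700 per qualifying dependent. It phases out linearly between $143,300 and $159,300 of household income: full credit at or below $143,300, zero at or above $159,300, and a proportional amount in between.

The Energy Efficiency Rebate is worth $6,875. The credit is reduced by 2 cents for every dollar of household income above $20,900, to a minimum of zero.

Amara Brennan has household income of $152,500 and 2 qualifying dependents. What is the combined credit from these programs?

Dependent Care Credit: base = 2 × $9,700 = $19,400. $152,500 is $9,200 into a $16,000 phase-out range, leaving 6,800/16,000 of the credit: $19,400 × 6,800/16,000 = $8,245.
Energy Efficiency Rebate: 2% of the $131,600 excess over $20,900 is $2,632; credit = $6,875 − $2,632 = $4,243.
Total: $8,245 + $4,243 = $12,488.

$12,488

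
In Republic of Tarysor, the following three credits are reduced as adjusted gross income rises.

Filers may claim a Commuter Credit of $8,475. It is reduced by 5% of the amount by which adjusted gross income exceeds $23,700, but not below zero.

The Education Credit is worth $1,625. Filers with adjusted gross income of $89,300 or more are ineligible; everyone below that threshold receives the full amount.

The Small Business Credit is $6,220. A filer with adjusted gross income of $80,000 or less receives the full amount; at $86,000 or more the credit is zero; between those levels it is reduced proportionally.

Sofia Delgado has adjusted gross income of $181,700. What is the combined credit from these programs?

$575

Commuter Credit: 5% of the $158,000 excess over $23,700 is $7,900; credit = $8,475 − $7,900 = $575.
Education Credit: $181,700 meets or exceeds the $89,300 cutoff, so the credit is $0.
Small Business Credit: $181,700 is at or above $86,000, so the credit is $0.
Total: $575 + $0 + $0 = $575.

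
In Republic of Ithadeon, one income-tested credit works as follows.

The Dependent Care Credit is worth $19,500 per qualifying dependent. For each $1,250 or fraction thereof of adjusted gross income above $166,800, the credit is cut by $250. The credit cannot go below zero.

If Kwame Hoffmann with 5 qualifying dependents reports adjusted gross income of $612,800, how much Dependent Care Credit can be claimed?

$8,250

Dependent Care Credit: base = 5 × $19,500 = $97,500. income exceeds $166,800 by $446,000, which is 357 full-or-partial $1,250 increments; reduction = 357 × $250 = $89,250, leaving $8,250.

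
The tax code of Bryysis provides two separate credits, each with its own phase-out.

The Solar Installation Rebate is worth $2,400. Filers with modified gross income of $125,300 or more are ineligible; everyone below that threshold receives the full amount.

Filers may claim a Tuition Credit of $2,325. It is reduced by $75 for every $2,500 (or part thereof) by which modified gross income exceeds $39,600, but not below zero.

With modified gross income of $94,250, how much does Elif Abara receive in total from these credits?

Solar Installation Rebate: $94,250 is below the $125,300 cutoff, so the full $2,400 applies.
Tuition Credit: income exceeds $39,600 by $54,650, which is 22 full-or-partial $2,500 increments; reduction = 22 × $75 = $1,650, leaving $675.
Total: $2,400 + $675 = $3,075.

$3,075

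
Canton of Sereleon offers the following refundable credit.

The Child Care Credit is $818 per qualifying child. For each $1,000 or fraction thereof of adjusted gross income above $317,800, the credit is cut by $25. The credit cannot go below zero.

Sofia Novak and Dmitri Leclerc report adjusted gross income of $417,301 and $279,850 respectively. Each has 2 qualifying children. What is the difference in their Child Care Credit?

$1,636

Sofia ($417,301): Child Care Credit: base = 2 × $818 = $1,636. income exceeds $317,800 by $99,501 → 100 increments × $25 = $2,500 ≥ base, so the credit is $0.
Dmitri ($279,850): Child Care Credit: base = 2 × $818 = $1,636. $279,850 is at or below the $317,800 threshold, so the full $1,636 applies.
Difference: |$0 − $1,636| = $1,636.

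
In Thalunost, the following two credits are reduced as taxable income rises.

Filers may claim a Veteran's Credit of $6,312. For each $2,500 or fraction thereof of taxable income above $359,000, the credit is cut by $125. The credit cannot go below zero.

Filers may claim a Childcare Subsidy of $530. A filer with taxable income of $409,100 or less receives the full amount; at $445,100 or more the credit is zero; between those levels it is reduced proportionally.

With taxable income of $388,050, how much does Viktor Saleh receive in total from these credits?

Veteran's Credit: income exceeds $359,000 by $29,050, which is 12 full-or-partial $2,500 increments; reduction = 12 × $125 = $1,500, leaving $4,812.
Childcare Subsidy: $388,050 is at or below the $409,100 threshold, so the full $530 applies.
Total: $4,812 + $530 = $5,342.

$5,342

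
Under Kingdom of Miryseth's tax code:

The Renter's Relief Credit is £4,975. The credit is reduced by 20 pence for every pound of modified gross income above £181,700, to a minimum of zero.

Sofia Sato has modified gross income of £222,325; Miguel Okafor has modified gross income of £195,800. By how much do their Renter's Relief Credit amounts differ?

£2,155

Sofia (£222,325): Renter's Relief Credit: 20% of the £40,625 excess over £181,700 is £8,125 ≥ base, so the credit is £0.
Miguel (£195,800): Renter's Relief Credit: 20% of the £14,100 excess over £181,700 is £2,820; credit = £4,975 − £2,820 = £2,155.
Difference: |£0 − £2,155| = £2,155.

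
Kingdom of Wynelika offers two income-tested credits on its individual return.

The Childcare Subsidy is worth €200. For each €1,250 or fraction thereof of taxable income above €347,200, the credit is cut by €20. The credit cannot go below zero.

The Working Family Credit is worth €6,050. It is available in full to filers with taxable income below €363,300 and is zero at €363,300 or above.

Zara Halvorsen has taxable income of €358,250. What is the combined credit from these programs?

€6,070

Childcare Subsidy: income exceeds €347,200 by €11,050, which is 9 full-or-partial €1,250 increments; reduction = 9 × €20 = €180, leaving €20.
Working Family Credit: €358,250 is below the €363,300 cutoff, so the full €6,050 applies.
Total: €20 + €6,050 = €6,070.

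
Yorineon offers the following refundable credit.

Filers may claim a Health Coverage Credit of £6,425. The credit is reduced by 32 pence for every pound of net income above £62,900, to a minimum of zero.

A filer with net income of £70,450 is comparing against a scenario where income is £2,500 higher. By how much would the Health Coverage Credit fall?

£800

At £70,450 — 32% of the £7,550 excess over £62,900 is £2,416; credit = £6,425 − £2,416 = £4,009.
At £72,950 — 32% of the £10,050 excess over £62,900 is £3,216; credit = £6,425 − £3,216 = £3,209.
Lost: £4,009 − £3,209 = £800.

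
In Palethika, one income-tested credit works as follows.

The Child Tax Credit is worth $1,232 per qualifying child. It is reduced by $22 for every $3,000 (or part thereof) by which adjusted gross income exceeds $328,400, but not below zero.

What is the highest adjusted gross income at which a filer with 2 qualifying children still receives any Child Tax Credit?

$661,400

Full credit = 2 × $1,232 = $2,464.
After 111 increments the reduction is 111 × $22 = $2,442, leaving $22; one more increment wipes it out. Increment 111 ends at excess 111 × $3,000 = $333,000, so the highest qualifying income is $328,400 + $333,000 = $661,400.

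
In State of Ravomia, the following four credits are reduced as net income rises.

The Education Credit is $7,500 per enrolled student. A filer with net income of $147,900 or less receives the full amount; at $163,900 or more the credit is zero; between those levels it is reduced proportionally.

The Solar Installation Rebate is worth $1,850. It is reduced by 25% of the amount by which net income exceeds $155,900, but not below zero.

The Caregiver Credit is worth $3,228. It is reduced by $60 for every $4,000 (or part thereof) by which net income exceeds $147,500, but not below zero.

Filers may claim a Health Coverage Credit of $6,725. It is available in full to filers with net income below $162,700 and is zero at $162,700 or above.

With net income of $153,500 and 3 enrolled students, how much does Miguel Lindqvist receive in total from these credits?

Education Credit: base = 3 × $7,500 = $22,500. $153,500 is $5,600 into a $16,000 phase-out range, leaving 10,400/16,000 of the credit: $22,500 × 10,400/16,000 = $14,625.
Solar Installation Rebate: $153,500 is at or below the $155,900 threshold, so the full $1,850 applies.
Caregiver Credit: income exceeds $147,500 by $6,000, which is 2 full-or-partial $4,000 increments; reduction = 2 × $60 = $120, leaving $3,108.
Health Coverage Credit: $153,500 is below the $162,700 cutoff, so the full $6,725 applies.
Total: $14,625 + $1,850 + $3,108 + $6,725 = $26,308.

$26,308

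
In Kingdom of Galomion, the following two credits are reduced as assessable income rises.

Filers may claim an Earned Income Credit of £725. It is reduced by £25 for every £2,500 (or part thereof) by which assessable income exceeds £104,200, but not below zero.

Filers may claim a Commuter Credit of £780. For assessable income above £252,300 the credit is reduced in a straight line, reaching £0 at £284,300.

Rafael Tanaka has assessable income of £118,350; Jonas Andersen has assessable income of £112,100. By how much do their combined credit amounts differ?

£50

Rafael (£118,350): Earned Income Credit: income exceeds £104,200 by £14,150, which is 6 full-or-partial £2,500 increments; reduction = 6 × £25 = £150, leaving £575. Commuter Credit: £118,350 is at or below the £252,300 threshold, so the full £780 applies. total £575 + £780 = £1,355
Jonas (£112,100): Earned Income Credit: income exceeds £104,200 by £7,900, which is 4 full-or-partial £2,500 increments; reduction = 4 × £25 = £100, leaving £625. Commuter Credit: £112,100 is at or below the £252,300 threshold, so the full £780 applies. total £625 + £780 = £1,405
Difference: |£1,355 − £1,405| = £50.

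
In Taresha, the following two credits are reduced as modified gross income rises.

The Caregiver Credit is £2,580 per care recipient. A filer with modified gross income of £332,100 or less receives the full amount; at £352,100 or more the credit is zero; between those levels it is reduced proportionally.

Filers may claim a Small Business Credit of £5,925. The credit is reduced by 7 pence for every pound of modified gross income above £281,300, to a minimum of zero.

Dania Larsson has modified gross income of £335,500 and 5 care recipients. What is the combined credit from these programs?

£12,838

Caregiver Credit: base = 5 × £2,580 = £12,900. £335,500 is £3,400 into a £20,000 phase-out range, leaving 16,600/20,000 of the credit: £12,900 × 16,600/20,000 = £10,707.
Small Business Credit: 7% of the £54,200 excess over £281,300 is £3,794; credit = £5,925 − £3,794 = £2,131.
Total: £10,707 + £2,131 = £12,838.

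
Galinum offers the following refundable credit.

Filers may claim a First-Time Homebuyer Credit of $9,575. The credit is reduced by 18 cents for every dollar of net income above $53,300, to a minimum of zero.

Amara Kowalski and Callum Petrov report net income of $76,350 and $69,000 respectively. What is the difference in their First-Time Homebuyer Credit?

Amara ($76,350): First-Time Homebuyer Credit: 18% of the $23,050 excess over $53,300 is $4,149; credit = $9,575 − $4,149 = $5,426.
Callum ($69,000): First-Time Homebuyer Credit: 18% of the $15,700 excess over $53,300 is $2,826; credit = $9,575 − $2,826 = $6,749.
Difference: |$5,426 − $6,749| = $1,323.

$1,323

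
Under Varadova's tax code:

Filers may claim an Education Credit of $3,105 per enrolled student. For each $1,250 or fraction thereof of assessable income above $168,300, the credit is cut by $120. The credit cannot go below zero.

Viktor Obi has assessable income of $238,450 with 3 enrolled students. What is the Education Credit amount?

Education Credit: base = 3 × $3,105 = $9,315. income exceeds $168,300 by $70,150, which is 57 full-or-partial $1,250 increments; reduction = 57 × $120 = $6,840, leaving $2,475.

$2,475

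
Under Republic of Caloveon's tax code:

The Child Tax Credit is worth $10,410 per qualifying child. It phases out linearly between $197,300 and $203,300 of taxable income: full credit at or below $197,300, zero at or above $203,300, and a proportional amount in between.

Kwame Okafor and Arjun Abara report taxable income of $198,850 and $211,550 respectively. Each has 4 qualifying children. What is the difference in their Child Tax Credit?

$30,883

Kwame ($198,850): Child Tax Credit: base = 4 × $10,410 = $41,640. $198,850 is $1,550 into a $6,000 phase-out range, leaving 4,450/6,000 of the credit: $41,640 × 4,450/6,000 = $30,883.
Arjun ($211,550): Child Tax Credit: base = 4 × $10,410 = $41,640. $211,550 is at or above $203,300, so the credit is $0.
Difference: |$30,883 − $0| = $30,883.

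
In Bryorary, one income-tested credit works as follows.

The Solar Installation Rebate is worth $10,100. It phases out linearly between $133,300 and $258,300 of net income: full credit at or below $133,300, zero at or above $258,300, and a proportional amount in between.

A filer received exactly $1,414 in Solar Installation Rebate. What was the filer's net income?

$1,414 is 1,414/10,100 of the full $10,100, so 8,686/10,100 of the $125,000 range has been used: income = $133,300 + $125,000 × 8,686/10,100 = $240,800.

$240,800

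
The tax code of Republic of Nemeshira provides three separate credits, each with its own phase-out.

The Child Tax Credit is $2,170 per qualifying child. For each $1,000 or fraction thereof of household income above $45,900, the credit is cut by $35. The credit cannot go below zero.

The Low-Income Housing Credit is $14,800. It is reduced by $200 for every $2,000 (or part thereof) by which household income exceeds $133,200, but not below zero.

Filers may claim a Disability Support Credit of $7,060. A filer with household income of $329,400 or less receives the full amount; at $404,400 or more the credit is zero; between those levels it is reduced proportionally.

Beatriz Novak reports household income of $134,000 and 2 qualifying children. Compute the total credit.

$22,885

Child Tax Credit: base = 2 × $2,170 = $4,340. income exceeds $45,900 by $88,100, which is 89 full-or-partial $1,000 increments; reduction = 89 × $35 = $3,115, leaving $1,225.
Low-Income Housing Credit: income exceeds $133,200 by $800, which is 1 full-or-partial $2,000 increment; reduction = 1 × $200 = $200, leaving $14,600.
Disability Support Credit: $134,000 is at or below the $329,400 threshold, so the full $7,060 applies.
Total: $1,225 + $14,600 + $7,060 = $22,885.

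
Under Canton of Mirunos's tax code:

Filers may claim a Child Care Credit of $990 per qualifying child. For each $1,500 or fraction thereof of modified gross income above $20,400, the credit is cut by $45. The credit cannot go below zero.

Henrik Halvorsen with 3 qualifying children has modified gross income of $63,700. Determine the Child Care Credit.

Child Care Credit: base = 3 × $990 = $2,970. income exceeds $20,400 by $43,300, which is 29 full-or-partial $1,500 increments; reduction = 29 × $45 = $1,305, leaving $1,665.

$1,665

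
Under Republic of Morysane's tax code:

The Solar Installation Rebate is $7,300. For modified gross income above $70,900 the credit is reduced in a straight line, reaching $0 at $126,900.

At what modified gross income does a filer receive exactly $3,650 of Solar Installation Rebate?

$98,900

$3,650 is 3,650/7,300 of the full $7,300, so 3,650/7,300 of the $56,000 range has been used: income = $70,900 + $56,000 × 3,650/7,300 = $98,900.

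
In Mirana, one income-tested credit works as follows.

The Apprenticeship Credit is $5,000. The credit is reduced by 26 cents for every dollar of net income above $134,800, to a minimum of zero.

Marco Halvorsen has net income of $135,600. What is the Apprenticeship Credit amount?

Apprenticeship Credit: 26% of the $800 excess over $134,800 is $208; credit = $5,000 − $208 = $4,792.

$4,792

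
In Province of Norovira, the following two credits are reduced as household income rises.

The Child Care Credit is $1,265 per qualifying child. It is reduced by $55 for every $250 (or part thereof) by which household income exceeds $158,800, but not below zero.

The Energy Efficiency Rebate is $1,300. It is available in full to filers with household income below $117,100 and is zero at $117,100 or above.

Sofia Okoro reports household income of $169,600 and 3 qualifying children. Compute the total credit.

$1,375

Child Care Credit: base = 3 × $1,265 = $3,795. income exceeds $158,800 by $10,800, which is 44 full-or-partial $250 increments; reduction = 44 × $55 = $2,420, leaving $1,375.
Energy Efficiency Rebate: $169,600 meets or exceeds the $117,100 cutoff, so the credit is $0.
Total: $1,375 + $0 = $1,375.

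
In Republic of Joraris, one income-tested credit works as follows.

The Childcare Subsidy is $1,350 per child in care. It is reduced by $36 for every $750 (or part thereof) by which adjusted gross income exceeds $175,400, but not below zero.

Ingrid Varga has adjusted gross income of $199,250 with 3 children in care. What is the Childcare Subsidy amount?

Childcare Subsidy: base = 3 × $1,350 = $4,050. income exceeds $175,400 by $23,850, which is 32 full-or-partial $750 increments; reduction = 32 × $36 = $1,152, leaving $2,898.

$2,898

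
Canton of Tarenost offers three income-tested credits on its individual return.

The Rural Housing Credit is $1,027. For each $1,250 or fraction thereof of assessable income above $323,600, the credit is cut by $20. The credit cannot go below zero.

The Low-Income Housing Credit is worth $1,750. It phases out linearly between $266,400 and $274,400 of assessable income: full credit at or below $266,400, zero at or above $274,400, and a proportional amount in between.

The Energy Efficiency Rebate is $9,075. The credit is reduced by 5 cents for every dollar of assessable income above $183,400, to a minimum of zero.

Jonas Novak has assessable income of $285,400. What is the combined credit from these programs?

$5,002

Rural Housing Credit: $285,400 is at or below the $323,600 threshold, so the full $1,027 applies.
Low-Income Housing Credit: $285,400 is at or above $274,400, so the credit is $0.
Energy Efficiency Rebate: 5% of the $102,000 excess over $183,400 is $5,100; credit = $9,075 − $5,100 = $3,975.
Total: $1,027 + $0 + $3,975 = $5,002.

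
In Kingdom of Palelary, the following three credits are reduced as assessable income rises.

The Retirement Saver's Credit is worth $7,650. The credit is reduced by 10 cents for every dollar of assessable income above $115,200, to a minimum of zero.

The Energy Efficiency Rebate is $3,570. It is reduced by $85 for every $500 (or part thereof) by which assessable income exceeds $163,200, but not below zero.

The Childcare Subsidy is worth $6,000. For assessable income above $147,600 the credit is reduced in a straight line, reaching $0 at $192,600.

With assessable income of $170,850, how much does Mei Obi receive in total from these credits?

$7,195

Retirement Saver's Credit: 10% of the $55,650 excess over $115,200 is $5,565; credit = $7,650 − $5,565 = $2,085.
Energy Efficiency Rebate: income exceeds $163,200 by $7,650, which is 16 full-or-partial $500 increments; reduction = 16 × $85 = $1,360, leaving $2,210.
Childcare Subsidy: $170,850 is $23,250 into a $45,000 phase-out range, leaving 21,750/45,000 of the credit: $6,000 × 21,750/45,000 = $2,900.
Total: $2,085 + $2,210 + $2,900 = $7,195.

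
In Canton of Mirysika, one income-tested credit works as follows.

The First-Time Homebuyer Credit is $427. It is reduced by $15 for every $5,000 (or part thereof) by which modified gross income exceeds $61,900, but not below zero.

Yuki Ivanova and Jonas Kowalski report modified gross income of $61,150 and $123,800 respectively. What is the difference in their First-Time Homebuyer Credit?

Yuki ($61,150): First-Time Homebuyer Credit: $61,150 is at or below the $61,900 threshold, so the full $427 applies.
Jonas ($123,800): First-Time Homebuyer Credit: income exceeds $61,900 by $61,900, which is 13 full-or-partial $5,000 increments; reduction = 13 × $15 = $195, leaving $232.
Difference: |$427 − $232| = $195.

$195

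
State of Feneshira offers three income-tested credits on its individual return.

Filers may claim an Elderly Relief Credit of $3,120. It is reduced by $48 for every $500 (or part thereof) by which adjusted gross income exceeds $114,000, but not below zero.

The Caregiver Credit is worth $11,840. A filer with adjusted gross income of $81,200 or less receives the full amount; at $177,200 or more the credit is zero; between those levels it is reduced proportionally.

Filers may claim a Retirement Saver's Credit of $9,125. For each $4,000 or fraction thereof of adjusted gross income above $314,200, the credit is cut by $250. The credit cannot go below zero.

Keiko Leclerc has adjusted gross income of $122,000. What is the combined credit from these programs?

$18,285

Elderly Relief Credit: income exceeds $114,000 by $8,000, which is 16 full-or-partial $500 increments; reduction = 16 × $48 = $768, leaving $2,352.
Caregiver Credit: $122,000 is $40,800 into a $96,000 phase-out range, leaving 55,200/96,000 of the credit: $11,840 × 55,200/96,000 = $6,808.
Retirement Saver's Credit: $122,000 is at or below the $314,200 threshold, so the full $9,125 applies.
Total: $2,352 + $6,808 + $9,125 = $18,285.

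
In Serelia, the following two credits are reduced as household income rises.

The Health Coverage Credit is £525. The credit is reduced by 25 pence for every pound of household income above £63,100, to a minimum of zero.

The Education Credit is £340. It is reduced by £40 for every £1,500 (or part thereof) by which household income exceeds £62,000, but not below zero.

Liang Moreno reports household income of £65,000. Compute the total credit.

£310

Health Coverage Credit: 25% of the £1,900 excess over £63,100 is £475; credit = £525 − £475 = £50.
Education Credit: income exceeds £62,000 by £3,000, which is 2 full-or-partial £1,500 increments; reduction = 2 × £40 = £80, leaving £260.
Total: £50 + £260 = £310.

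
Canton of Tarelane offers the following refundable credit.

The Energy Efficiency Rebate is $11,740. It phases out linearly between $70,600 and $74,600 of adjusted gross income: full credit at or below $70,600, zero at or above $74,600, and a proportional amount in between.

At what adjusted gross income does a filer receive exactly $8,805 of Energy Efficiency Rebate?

$8,805 is 8,805/11,740 of the full $11,740, so 2,935/11,740 of the $4,000 range has been used: income = $70,600 + $4,000 × 2,935/11,740 = $71,600.

$71,600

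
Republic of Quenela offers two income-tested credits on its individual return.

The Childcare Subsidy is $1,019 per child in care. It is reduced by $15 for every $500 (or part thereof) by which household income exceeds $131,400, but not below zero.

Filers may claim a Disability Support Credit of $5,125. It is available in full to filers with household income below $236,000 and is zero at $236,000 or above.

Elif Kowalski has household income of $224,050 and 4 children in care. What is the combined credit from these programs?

Childcare Subsidy: base = 4 × $1,019 = $4,076. income exceeds $131,400 by $92,650, which is 186 full-or-partial $500 increments; reduction = 186 × $15 = $2,790, leaving $1,286.
Disability Support Credit: $224,050 is below the $236,000 cutoff, so the full $5,125 applies.
Total: $1,286 + $5,125 = $6,411.

$6,411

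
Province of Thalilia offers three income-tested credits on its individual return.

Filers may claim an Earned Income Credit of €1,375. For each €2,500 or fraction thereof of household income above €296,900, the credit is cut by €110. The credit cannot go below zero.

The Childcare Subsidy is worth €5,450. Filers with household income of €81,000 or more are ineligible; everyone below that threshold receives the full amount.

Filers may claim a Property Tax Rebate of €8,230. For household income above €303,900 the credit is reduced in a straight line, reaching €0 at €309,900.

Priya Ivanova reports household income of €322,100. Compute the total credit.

Earned Income Credit: income exceeds €296,900 by €25,200, which is 11 full-or-partial €2,500 increments; reduction = 11 × €110 = €1,210, leaving €165.
Childcare Subsidy: €322,100 meets or exceeds the €81,000 cutoff, so the credit is €0.
Property Tax Rebate: €322,100 is at or above €309,900, so the credit is €0.
Total: €165 + €0 + €0 = €165.

€165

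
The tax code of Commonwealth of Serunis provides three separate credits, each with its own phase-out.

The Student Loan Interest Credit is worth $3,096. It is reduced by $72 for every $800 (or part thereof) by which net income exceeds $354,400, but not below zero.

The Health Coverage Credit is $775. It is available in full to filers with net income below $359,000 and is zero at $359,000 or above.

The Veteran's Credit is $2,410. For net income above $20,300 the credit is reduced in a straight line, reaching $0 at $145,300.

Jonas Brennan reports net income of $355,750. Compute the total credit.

Student Loan Interest Credit: income exceeds $354,400 by $1,350, which is 2 full-or-partial $800 increments; reduction = 2 × $72 = $144, leaving $2,952.
Health Coverage Credit: $355,750 is below the $359,000 cutoff, so the full $775 applies.
Veteran's Credit: $355,750 is at or above $145,300, so the credit is $0.
Total: $2,952 + $775 + $0 = $3,727.

$3,727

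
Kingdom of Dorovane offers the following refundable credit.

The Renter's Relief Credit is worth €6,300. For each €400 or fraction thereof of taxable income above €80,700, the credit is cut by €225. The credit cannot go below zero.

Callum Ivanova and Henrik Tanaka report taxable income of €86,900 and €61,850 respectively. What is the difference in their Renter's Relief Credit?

Callum (€86,900): Renter's Relief Credit: income exceeds €80,700 by €6,200, which is 16 full-or-partial €400 increments; reduction = 16 × €225 = €3,600, leaving €2,700.
Henrik (€61,850): Renter's Relief Credit: €61,850 is at or below the €80,700 threshold, so the full €6,300 applies.
Difference: |€2,700 − €6,300| = €3,600.

€3,600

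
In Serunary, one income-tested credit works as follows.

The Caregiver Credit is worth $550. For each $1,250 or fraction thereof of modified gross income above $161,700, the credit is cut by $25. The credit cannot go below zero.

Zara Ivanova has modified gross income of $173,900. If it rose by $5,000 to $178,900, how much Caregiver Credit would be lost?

At $173,900 — income exceeds $161,700 by $12,200, which is 10 full-or-partial $1,250 increments; reduction = 10 × $25 = $250, leaving $300.
At $178,900 — income exceeds $161,700 by $17,200, which is 14 full-or-partial $1,250 increments; reduction = 14 × $25 = $350, leaving $200.
Lost: $300 − $200 = $100.

$100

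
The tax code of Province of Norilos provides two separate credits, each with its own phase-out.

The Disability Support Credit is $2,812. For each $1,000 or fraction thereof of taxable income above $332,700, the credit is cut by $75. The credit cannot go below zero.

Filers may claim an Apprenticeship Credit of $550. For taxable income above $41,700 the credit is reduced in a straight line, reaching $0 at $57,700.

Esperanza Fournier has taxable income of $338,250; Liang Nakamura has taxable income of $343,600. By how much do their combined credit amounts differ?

$375

Esperanza ($338,250): Disability Support Credit: income exceeds $332,700 by $5,550, which is 6 full-or-partial $1,000 increments; reduction = 6 × $75 = $450, leaving $2,362. Apprenticeship Credit: $338,250 is at or above $57,700, so the credit is $0. total $2,362 + $0 = $2,362
Liang ($343,600): Disability Support Credit: income exceeds $332,700 by $10,900, which is 11 full-or-partial $1,000 increments; reduction = 11 × $75 = $825, leaving $1,987. Apprenticeship Credit: $343,600 is at or above $57,700, so the credit is $0. total $1,987 + $0 = $1,987
Difference: |$2,362 − $1,987| = $375.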